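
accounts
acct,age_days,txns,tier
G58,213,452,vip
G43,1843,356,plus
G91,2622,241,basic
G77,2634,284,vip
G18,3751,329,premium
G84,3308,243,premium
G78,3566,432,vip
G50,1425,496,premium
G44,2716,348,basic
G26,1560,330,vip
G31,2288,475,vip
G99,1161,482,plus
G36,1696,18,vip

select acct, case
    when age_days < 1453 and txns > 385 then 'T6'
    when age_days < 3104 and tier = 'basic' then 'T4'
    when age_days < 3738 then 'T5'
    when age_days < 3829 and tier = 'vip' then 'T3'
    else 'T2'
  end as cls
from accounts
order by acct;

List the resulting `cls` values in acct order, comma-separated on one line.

T2, T5, T5, T5, T5, T4, T6, T6, T5, T5, T5, T4, T6

acct=G18: ELSE → T2
acct=G26: age_days < 3738 → T5
acct=G31: age_days < 3738 → T5
acct=G36: age_days < 3738 → T5
acct=G43: age_days < 3738 → T5
acct=G44: age_days < 3104 and tier = 'basic' → T4
acct=G50: age_days < 1453 and txns > 385 → T6
acct=G58: age_days < 1453 and txns > 385 → T6
acct=G77: age_days < 3738 → T5
acct=G78: age_days < 3738 → T5
acct=G84: age_days < 3738 → T5
acct=G91: age_days < 3104 and tier = 'basic' → T4
acct=G99: age_days < 1453 and txns > 385 → T6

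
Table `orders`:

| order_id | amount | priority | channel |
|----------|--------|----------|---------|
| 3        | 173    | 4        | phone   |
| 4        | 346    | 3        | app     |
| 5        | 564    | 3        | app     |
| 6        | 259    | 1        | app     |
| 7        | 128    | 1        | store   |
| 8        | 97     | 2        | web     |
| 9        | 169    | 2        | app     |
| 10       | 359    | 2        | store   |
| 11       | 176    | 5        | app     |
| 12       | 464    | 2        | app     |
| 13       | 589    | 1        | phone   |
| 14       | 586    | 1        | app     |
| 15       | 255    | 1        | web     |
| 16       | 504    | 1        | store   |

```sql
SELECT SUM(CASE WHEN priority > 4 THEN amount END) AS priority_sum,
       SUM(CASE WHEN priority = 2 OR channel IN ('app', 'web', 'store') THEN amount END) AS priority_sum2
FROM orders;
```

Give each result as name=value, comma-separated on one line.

priority_sum=176, priority_sum2=3907

[priority_sum: priority > 4]
order_id=3: ✗
order_id=4: ✗
order_id=5: ✗
order_id=6: ✗
order_id=7: ✗
order_id=8: ✗
order_id=9: ✗
order_id=10: ✗
order_id=11: ✓ → 176
order_id=12: ✗
order_id=13: ✗
order_id=14: ✗
order_id=15: ✗
order_id=16: ✗
priority_sum = 176
—
[priority_sum2: priority = 2 OR channel IN ('app', 'web', 'store')]
order_id=3: ✗
order_id=4: ✓ → 346
order_id=5: ✓ → 564
order_id=6: ✓ → 259
order_id=7: ✓ → 128
order_id=8: ✓ → 97
order_id=9: ✓ → 169
order_id=10: ✓ → 359
order_id=11: ✓ → 176
order_id=12: ✓ → 464
order_id=13: ✗
order_id=14: ✓ → 586
order_id=15: ✓ → 255
order_id=16: ✓ → 504
priority_sum2 = 346 + 564 + 259 + 128 + 97 + 169 + 359 + 176 + 464 + 586 + 255 + 504 = 3907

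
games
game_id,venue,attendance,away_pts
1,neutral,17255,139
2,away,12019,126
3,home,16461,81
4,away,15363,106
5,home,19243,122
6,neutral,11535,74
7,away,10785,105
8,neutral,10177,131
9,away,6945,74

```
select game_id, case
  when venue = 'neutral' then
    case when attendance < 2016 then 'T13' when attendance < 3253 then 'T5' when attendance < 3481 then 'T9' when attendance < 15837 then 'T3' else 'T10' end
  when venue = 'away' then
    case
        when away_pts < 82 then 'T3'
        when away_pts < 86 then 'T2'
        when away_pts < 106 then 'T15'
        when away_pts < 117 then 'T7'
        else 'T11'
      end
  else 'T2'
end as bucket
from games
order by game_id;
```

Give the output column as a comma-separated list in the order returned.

T10, T11, T2, T7, T2, T3, T15, T3, T3

game_id=1: venue='neutral' → inner[ELSE] → T10
game_id=2: venue='away' → inner[ELSE] → T11
game_id=3: venue='home' → outer ELSE → T2
game_id=4: venue='away' → inner[away_pts < 117] → T7
game_id=5: venue='home' → outer ELSE → T2
game_id=6: venue='neutral' → inner[attendance < 15837] → T3
game_id=7: venue='away' → inner[away_pts < 106] → T15
game_id=8: venue='neutral' → inner[attendance < 15837] → T3
game_id=9: venue='away' → inner[away_pts < 82] → T3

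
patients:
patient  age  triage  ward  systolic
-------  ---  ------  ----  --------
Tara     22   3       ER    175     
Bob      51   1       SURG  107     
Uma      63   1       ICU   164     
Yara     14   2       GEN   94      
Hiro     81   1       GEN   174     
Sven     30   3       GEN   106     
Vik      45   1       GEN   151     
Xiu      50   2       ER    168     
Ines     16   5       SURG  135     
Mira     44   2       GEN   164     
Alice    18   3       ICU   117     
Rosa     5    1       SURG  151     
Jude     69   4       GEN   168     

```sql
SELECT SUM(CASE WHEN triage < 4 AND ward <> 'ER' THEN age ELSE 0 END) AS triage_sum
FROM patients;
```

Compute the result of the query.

351

patient=Tara: ✗
patient=Bob: ✓ → 51
patient=Uma: ✓ → 63
patient=Yara: ✓ → 14
patient=Hiro: ✓ → 81
patient=Sven: ✓ → 30
patient=Vik: ✓ → 45
patient=Xiu: ✗
patient=Ines: ✗
patient=Mira: ✓ → 44
patient=Alice: ✓ → 18
patient=Rosa: ✓ → 5
patient=Jude: ✗
triage_sum = 51 + 63 + 14 + 81 + 30 + 45 + 44 + 18 + 5 = 351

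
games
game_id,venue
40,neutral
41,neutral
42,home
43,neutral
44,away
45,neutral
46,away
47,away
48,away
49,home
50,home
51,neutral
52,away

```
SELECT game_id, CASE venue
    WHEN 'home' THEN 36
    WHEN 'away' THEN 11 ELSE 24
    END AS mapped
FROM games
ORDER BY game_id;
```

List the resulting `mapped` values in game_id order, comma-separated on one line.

game_id=40: ELSE → 24
game_id=41: ELSE → 24
game_id=42: venue='home' → 36
game_id=43: ELSE → 24
game_id=44: venue='away' → 11
game_id=45: ELSE → 24
game_id=46: venue='away' → 11
game_id=47: venue='away' → 11
game_id=48: venue='away' → 11
game_id=49: venue='home' → 36
game_id=50: venue='home' → 36
game_id=51: ELSE → 24
game_id=52: venue='away' → 11

24, 24, 36, 24, 11, 24, 11, 11, 11, 36, 36, 24, 11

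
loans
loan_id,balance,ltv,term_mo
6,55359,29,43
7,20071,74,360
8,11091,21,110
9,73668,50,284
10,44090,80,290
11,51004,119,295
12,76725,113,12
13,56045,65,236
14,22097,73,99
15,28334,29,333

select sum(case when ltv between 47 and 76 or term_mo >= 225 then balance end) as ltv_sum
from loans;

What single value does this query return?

295309

loan_id=6: ✗
loan_id=7: ✓ → 20071
loan_id=8: ✗
loan_id=9: ✓ → 73668
loan_id=10: ✓ → 44090
loan_id=11: ✓ → 51004
loan_id=12: ✗
loan_id=13: ✓ → 56045
loan_id=14: ✓ → 22097
loan_id=15: ✓ → 28334
ltv_sum = 20071 + 73668 + 44090 + 51004 + 56045 + 22097 + 28334 = 295309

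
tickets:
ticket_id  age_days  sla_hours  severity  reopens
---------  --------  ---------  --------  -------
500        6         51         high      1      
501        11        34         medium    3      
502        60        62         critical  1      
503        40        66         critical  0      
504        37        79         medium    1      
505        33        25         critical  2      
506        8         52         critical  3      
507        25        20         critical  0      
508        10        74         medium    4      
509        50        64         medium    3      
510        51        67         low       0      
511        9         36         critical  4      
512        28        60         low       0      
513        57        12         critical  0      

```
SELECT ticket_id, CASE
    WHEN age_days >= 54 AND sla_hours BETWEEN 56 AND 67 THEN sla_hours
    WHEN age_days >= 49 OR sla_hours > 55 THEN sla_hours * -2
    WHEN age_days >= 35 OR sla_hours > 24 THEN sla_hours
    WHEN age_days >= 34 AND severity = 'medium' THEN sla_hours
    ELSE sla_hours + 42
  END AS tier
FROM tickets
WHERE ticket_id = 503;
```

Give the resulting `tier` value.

-132

ticket_id = 503: age_days=40, sla_hours=66, severity=critical, reopens=0.
age_days >= 54 AND sla_hours BETWEEN 56 AND 67 → false
age_days >= 49 OR sla_hours > 55 → true → -132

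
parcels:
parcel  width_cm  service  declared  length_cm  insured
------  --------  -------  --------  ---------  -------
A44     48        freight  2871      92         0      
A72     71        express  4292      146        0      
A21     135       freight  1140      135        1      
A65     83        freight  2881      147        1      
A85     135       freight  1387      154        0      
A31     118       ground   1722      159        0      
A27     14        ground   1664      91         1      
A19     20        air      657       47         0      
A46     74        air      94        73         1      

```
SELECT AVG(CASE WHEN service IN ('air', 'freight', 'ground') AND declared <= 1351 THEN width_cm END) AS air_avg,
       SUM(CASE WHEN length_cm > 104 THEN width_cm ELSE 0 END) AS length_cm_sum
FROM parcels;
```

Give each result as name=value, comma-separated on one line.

[air_avg: service IN ('air', 'freight', 'ground') AND declared <= 1351]
parcel=A44: ✗
parcel=A72: ✗
parcel=A21: ✓ → 135
parcel=A65: ✗
parcel=A85: ✗
parcel=A31: ✗
parcel=A27: ✗
parcel=A19: ✓ → 20
parcel=A46: ✓ → 74
air_avg = (135 + 20 + 74) / 3 = 76.3333333333
—
[length_cm_sum: length_cm > 104]
parcel=A44: ✗
parcel=A72: ✓ → 71
parcel=A21: ✓ → 135
parcel=A65: ✓ → 83
parcel=A85: ✓ → 135
parcel=A31: ✓ → 118
parcel=A27: ✗
parcel=A19: ✗
parcel=A46: ✗
length_cm_sum = 71 + 135 + 83 + 135 + 118 = 542

air_avg=76.3333333333, length_cm_sum=542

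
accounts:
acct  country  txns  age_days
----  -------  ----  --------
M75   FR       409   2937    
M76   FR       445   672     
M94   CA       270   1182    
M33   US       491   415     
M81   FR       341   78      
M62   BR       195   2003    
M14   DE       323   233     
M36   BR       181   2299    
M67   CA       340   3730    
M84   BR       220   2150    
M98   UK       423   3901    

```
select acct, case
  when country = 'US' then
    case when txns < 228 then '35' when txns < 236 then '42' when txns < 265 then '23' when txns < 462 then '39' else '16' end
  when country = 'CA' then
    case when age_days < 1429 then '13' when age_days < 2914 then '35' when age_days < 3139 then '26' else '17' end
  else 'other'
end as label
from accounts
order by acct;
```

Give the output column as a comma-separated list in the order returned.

other, 16, other, other, 17, other, other, other, other, 13, other

acct=M14: country='DE' → outer ELSE → other
acct=M33: country='US' → inner[ELSE] → 16
acct=M36: country='BR' → outer ELSE → other
acct=M62: country='BR' → outer ELSE → other
acct=M67: country='CA' → inner[ELSE] → 17
acct=M75: country='FR' → outer ELSE → other
acct=M76: country='FR' → outer ELSE → other
acct=M81: country='FR' → outer ELSE → other
acct=M84: country='BR' → outer ELSE → other
acct=M94: country='CA' → inner[age_days < 1429] → 13
acct=M98: country='UK' → outer ELSE → other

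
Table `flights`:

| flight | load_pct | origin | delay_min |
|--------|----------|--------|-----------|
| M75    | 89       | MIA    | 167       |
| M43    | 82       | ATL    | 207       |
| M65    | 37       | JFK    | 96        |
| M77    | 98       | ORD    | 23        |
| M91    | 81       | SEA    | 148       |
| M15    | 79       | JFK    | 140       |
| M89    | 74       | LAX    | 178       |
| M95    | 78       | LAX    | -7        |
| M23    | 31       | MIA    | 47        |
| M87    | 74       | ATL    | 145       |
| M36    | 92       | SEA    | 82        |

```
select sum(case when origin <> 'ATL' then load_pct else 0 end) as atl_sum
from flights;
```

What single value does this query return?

flight=M75: ✓ → 89
flight=M43: ✗
flight=M65: ✓ → 37
flight=M77: ✓ → 98
flight=M91: ✓ → 81
flight=M15: ✓ → 79
flight=M89: ✓ → 74
flight=M95: ✓ → 78
flight=M23: ✓ → 31
flight=M87: ✗
flight=M36: ✓ → 92
atl_sum = 89 + 37 + 98 + 81 + 79 + 74 + 78 + 31 + 92 = 659

659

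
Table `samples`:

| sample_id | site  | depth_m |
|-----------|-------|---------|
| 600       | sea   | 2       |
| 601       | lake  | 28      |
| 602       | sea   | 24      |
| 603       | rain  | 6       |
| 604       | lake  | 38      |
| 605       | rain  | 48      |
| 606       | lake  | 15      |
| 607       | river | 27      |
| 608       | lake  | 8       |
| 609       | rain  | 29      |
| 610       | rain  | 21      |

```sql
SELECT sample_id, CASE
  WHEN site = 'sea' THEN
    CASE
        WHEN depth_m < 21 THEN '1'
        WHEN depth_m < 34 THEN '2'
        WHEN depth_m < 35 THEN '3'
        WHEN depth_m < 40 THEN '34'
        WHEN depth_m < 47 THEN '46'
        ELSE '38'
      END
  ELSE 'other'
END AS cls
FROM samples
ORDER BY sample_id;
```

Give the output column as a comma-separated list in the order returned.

sample_id=600: site='sea' → inner[depth_m < 21] → 1
sample_id=601: site='lake' → outer ELSE → other
sample_id=602: site='sea' → inner[depth_m < 34] → 2
sample_id=603: site='rain' → outer ELSE → other
sample_id=604: site='lake' → outer ELSE → other
sample_id=605: site='rain' → outer ELSE → other
sample_id=606: site='lake' → outer ELSE → other
sample_id=607: site='river' → outer ELSE → other
sample_id=608: site='lake' → outer ELSE → other
sample_id=609: site='rain' → outer ELSE → other
sample_id=610: site='rain' → outer ELSE → other

1, other, 2, other, other, other, other, other, other, other, other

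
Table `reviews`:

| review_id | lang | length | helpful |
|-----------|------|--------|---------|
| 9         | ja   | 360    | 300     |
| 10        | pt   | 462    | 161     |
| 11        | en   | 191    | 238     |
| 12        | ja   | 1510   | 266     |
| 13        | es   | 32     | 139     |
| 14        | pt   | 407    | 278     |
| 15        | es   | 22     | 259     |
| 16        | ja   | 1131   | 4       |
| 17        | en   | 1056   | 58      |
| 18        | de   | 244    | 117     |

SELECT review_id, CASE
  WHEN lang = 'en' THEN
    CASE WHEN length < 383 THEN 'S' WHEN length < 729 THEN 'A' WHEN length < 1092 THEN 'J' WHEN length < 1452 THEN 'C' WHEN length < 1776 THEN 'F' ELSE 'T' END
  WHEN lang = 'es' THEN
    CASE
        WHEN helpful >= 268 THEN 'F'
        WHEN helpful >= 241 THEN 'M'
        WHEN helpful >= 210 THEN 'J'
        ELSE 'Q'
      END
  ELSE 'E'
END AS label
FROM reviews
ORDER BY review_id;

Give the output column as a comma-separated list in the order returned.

E, E, S, E, Q, E, M, E, J, E

review_id=9: lang='ja' → outer ELSE → E
review_id=10: lang='pt' → outer ELSE → E
review_id=11: lang='en' → inner[length < 383] → S
review_id=12: lang='ja' → outer ELSE → E
review_id=13: lang='es' → inner[ELSE] → Q
review_id=14: lang='pt' → outer ELSE → E
review_id=15: lang='es' → inner[helpful >= 241] → M
review_id=16: lang='ja' → outer ELSE → E
review_id=17: lang='en' → inner[length < 1092] → J
review_id=18: lang='de' → outer ELSE → E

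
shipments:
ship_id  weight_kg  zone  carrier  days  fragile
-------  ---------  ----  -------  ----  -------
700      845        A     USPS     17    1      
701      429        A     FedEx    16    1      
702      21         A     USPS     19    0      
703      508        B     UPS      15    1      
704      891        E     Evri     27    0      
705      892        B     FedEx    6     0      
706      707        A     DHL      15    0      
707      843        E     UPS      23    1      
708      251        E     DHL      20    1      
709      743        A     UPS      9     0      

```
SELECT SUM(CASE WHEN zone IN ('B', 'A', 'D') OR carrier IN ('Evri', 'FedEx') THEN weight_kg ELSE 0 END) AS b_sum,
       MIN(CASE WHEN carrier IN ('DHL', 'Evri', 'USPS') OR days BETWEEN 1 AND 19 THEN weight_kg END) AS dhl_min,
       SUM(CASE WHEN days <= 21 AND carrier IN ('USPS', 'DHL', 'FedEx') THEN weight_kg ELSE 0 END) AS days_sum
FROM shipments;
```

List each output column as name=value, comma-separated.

[b_sum: zone IN ('B', 'A', 'D') OR carrier IN ('Evri', 'FedEx')]
ship_id=700: ✓ → 845
ship_id=701: ✓ → 429
ship_id=702: ✓ → 21
ship_id=703: ✓ → 508
ship_id=704: ✓ → 891
ship_id=705: ✓ → 892
ship_id=706: ✓ → 707
ship_id=707: ✗
ship_id=708: ✗
ship_id=709: ✓ → 743
b_sum = 845 + 429 + 21 + 508 + 891 + 892 + 707 + 743 = 5036
—
[dhl_min: carrier IN ('DHL', 'Evri', 'USPS') OR days BETWEEN 1 AND 19]
ship_id=700: ✓ → 845
ship_id=701: ✓ → 429
ship_id=702: ✓ → 21
ship_id=703: ✓ → 508
ship_id=704: ✓ → 891
ship_id=705: ✓ → 892
ship_id=706: ✓ → 707
ship_id=707: ✗
ship_id=708: ✓ → 251
ship_id=709: ✓ → 743
dhl_min = MIN(845, 429, 21, 508, 891, 892, 707, 251, 743) = 21
—
[days_sum: days <= 21 AND carrier IN ('USPS', 'DHL', 'FedEx')]
ship_id=700: ✓ → 845
ship_id=701: ✓ → 429
ship_id=702: ✓ → 21
ship_id=703: ✗
ship_id=704: ✗
ship_id=705: ✓ → 892
ship_id=706: ✓ → 707
ship_id=707: ✗
ship_id=708: ✓ → 251
ship_id=709: ✗
days_sum = 845 + 429 + 21 + 892 + 707 + 251 = 3145

b_sum=5036, dhl_min=21, days_sum=3145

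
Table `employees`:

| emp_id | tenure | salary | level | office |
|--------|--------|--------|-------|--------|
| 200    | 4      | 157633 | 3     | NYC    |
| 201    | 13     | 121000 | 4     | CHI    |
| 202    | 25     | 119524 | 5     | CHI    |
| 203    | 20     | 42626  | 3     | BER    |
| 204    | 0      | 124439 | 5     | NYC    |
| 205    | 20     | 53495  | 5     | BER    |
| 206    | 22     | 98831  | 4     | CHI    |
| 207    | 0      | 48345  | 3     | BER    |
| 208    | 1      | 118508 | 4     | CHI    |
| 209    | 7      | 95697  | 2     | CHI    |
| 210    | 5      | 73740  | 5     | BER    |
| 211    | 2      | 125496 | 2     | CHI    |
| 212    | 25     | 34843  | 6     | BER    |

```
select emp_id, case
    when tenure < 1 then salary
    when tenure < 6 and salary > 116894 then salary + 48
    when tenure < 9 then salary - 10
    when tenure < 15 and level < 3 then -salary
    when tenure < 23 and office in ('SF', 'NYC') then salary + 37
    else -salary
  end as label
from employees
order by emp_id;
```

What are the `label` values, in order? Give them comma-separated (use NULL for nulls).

157681, -121000, -119524, -42626, 124439, -53495, -98831, 48345, 118556, 95687, 73730, 125544, -34843

emp_id=200: tenure < 6 and salary > 116894 → 157681
emp_id=201: ELSE → -121000
emp_id=202: ELSE → -119524
emp_id=203: ELSE → -42626
emp_id=204: tenure < 1 → 124439
emp_id=205: ELSE → -53495
emp_id=206: ELSE → -98831
emp_id=207: tenure < 1 → 48345
emp_id=208: tenure < 6 and salary > 116894 → 118556
emp_id=209: tenure < 9 → 95687
emp_id=210: tenure < 9 → 73730
emp_id=211: tenure < 6 and salary > 116894 → 125544
emp_id=212: ELSE → -34843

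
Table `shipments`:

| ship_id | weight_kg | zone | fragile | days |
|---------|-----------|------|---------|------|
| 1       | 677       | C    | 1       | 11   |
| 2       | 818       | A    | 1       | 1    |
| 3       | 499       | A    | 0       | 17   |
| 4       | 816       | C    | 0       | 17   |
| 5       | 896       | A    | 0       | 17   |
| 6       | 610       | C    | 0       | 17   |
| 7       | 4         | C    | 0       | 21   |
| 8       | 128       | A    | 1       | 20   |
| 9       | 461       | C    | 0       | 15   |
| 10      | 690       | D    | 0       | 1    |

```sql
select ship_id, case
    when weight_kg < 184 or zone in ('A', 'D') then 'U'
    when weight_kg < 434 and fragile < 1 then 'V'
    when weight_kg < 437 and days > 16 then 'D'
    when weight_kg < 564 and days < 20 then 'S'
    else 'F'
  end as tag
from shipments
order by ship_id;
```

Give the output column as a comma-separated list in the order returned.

ship_id=1: ELSE → F
ship_id=2: weight_kg < 184 or zone in ('A', 'D') → U
ship_id=3: weight_kg < 184 or zone in ('A', 'D') → U
ship_id=4: ELSE → F
ship_id=5: weight_kg < 184 or zone in ('A', 'D') → U
ship_id=6: ELSE → F
ship_id=7: weight_kg < 184 or zone in ('A', 'D') → U
ship_id=8: weight_kg < 184 or zone in ('A', 'D') → U
ship_id=9: weight_kg < 564 and days < 20 → S
ship_id=10: weight_kg < 184 or zone in ('A', 'D') → U

F, U, U, F, U, F, U, U, S, U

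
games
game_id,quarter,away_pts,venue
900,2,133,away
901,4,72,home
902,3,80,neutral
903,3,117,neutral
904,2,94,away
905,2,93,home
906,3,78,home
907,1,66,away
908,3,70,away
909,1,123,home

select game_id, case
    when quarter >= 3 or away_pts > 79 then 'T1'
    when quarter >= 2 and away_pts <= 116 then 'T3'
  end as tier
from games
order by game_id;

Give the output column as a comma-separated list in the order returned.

T1, T1, T1, T1, T1, T1, T1, NULL, T1, T1

game_id=900: quarter >= 3 or away_pts > 79 → T1
game_id=901: quarter >= 3 or away_pts > 79 → T1
game_id=902: quarter >= 3 or away_pts > 79 → T1
game_id=903: quarter >= 3 or away_pts > 79 → T1
game_id=904: quarter >= 3 or away_pts > 79 → T1
game_id=905: quarter >= 3 or away_pts > 79 → T1
game_id=906: quarter >= 3 or away_pts > 79 → T1
game_id=907: (no match → NULL) → NULL
game_id=908: quarter >= 3 or away_pts > 79 → T1
game_id=909: quarter >= 3 or away_pts > 79 → T1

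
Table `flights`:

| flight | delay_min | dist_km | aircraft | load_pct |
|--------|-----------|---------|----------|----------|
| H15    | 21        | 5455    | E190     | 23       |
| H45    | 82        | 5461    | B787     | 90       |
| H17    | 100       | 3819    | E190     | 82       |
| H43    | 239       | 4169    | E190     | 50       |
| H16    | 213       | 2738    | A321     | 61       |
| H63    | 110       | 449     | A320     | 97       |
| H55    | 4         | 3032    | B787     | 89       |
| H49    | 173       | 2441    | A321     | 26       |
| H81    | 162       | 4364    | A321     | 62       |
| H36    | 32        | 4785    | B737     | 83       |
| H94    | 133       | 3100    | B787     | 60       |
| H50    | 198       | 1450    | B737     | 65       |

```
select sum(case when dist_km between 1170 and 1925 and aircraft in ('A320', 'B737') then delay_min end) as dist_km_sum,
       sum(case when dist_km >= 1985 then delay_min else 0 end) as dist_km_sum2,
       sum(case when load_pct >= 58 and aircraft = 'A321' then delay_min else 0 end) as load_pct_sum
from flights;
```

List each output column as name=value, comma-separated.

[dist_km_sum: dist_km between 1170 and 1925 and aircraft in ('A320', 'B737')]
flight=H15: ✗
flight=H45: ✗
flight=H17: ✗
flight=H43: ✗
flight=H16: ✗
flight=H63: ✗
flight=H55: ✗
flight=H49: ✗
flight=H81: ✗
flight=H36: ✗
flight=H94: ✗
flight=H50: ✓ → 198
dist_km_sum = 198
—
[dist_km_sum2: dist_km >= 1985]
flight=H15: ✓ → 21
flight=H45: ✓ → 82
flight=H17: ✓ → 100
flight=H43: ✓ → 239
flight=H16: ✓ → 213
flight=H63: ✗
flight=H55: ✓ → 4
flight=H49: ✓ → 173
flight=H81: ✓ → 162
flight=H36: ✓ → 32
flight=H94: ✓ → 133
flight=H50: ✗
dist_km_sum2 = 21 + 82 + 100 + 239 + 213 + 4 + 173 + 162 + 32 + 133 = 1159
—
[load_pct_sum: load_pct >= 58 and aircraft = 'A321']
flight=H15: ✗
flight=H45: ✗
flight=H17: ✗
flight=H43: ✗
flight=H16: ✓ → 213
flight=H63: ✗
flight=H55: ✗
flight=H49: ✗
flight=H81: ✓ → 162
flight=H36: ✗
flight=H94: ✗
flight=H50: ✗
load_pct_sum = 213 + 162 = 375

dist_km_sum=198, dist_km_sum2=1159, load_pct_sum=375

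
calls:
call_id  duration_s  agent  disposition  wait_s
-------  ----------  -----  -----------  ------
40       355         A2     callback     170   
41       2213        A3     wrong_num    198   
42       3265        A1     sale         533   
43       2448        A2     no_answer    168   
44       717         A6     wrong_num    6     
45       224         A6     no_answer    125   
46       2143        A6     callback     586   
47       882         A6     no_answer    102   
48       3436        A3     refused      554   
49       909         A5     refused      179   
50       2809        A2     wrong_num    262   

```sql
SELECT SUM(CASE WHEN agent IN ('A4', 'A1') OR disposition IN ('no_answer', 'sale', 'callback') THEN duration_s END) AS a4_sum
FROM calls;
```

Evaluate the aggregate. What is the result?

9317

call_id=40: ✓ → 355
call_id=41: ✗
call_id=42: ✓ → 3265
call_id=43: ✓ → 2448
call_id=44: ✗
call_id=45: ✓ → 224
call_id=46: ✓ → 2143
call_id=47: ✓ → 882
call_id=48: ✗
call_id=49: ✗
call_id=50: ✗
a4_sum = 355 + 3265 + 2448 + 224 + 2143 + 882 = 9317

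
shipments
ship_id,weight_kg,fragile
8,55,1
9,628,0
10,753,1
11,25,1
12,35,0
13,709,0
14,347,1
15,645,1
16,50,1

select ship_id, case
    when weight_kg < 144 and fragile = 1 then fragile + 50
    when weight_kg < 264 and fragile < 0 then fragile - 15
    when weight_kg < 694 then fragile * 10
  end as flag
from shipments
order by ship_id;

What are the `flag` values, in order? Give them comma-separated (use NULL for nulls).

51, 0, NULL, 51, 0, NULL, 10, 10, 51

ship_id=8: weight_kg < 144 and fragile = 1 → 51
ship_id=9: weight_kg < 694 → 0
ship_id=10: (no match → NULL) → NULL
ship_id=11: weight_kg < 144 and fragile = 1 → 51
ship_id=12: weight_kg < 694 → 0
ship_id=13: (no match → NULL) → NULL
ship_id=14: weight_kg < 694 → 10
ship_id=15: weight_kg < 694 → 10
ship_id=16: weight_kg < 144 and fragile = 1 → 51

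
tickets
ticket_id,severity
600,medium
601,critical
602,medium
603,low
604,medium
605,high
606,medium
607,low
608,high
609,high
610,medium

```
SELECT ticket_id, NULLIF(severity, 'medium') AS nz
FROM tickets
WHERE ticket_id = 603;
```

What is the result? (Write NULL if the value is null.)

low

ticket_id = 603: severity=low.
severity=low vs medium: differ → low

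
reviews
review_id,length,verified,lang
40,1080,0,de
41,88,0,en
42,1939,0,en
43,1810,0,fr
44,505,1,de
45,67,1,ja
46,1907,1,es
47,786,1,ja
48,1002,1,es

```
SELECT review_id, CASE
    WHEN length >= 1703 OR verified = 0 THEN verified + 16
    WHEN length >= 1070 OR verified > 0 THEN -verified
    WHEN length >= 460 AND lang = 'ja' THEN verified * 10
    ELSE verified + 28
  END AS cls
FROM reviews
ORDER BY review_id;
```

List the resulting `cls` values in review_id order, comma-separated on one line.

16, 16, 16, 16, -1, -1, 17, -1, -1

review_id=40: length >= 1703 OR verified = 0 → 16
review_id=41: length >= 1703 OR verified = 0 → 16
review_id=42: length >= 1703 OR verified = 0 → 16
review_id=43: length >= 1703 OR verified = 0 → 16
review_id=44: length >= 1070 OR verified > 0 → -1
review_id=45: length >= 1070 OR verified > 0 → -1
review_id=46: length >= 1703 OR verified = 0 → 17
review_id=47: length >= 1070 OR verified > 0 → -1
review_id=48: length >= 1070 OR verified > 0 → -1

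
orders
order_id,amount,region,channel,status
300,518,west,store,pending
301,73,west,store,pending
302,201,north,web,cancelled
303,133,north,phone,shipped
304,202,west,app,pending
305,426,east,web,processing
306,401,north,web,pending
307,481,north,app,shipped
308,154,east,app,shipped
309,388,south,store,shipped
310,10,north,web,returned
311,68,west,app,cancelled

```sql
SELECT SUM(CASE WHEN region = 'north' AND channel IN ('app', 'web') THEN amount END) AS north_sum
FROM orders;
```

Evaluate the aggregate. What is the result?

1093

order_id=300: ✗
order_id=301: ✗
order_id=302: ✓ → 201
order_id=303: ✗
order_id=304: ✗
order_id=305: ✗
order_id=306: ✓ → 401
order_id=307: ✓ → 481
order_id=308: ✗
order_id=309: ✗
order_id=310: ✓ → 10
order_id=311: ✗
north_sum = 201 + 401 + 481 + 10 = 1093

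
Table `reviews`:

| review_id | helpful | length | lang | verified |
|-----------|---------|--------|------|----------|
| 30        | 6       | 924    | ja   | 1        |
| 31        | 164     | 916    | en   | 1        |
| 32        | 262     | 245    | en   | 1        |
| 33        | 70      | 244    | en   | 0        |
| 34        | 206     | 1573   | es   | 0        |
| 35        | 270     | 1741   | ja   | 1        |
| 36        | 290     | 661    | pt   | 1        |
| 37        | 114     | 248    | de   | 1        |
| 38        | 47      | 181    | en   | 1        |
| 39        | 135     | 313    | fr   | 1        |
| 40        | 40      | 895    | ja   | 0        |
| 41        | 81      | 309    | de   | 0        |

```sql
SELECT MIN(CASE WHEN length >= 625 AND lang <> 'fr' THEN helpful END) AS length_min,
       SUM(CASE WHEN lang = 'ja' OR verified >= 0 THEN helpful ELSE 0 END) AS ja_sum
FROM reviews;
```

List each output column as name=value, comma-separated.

length_min=6, ja_sum=1685

[length_min: length >= 625 AND lang <> 'fr']
review_id=30: ✓ → 6
review_id=31: ✓ → 164
review_id=32: ✗
review_id=33: ✗
review_id=34: ✓ → 206
review_id=35: ✓ → 270
review_id=36: ✓ → 290
review_id=37: ✗
review_id=38: ✗
review_id=39: ✗
review_id=40: ✓ → 40
review_id=41: ✗
length_min = MIN(6, 164, 206, 270, 290, 40) = 6
—
[ja_sum: lang = 'ja' OR verified >= 0]
review_id=30: ✓ → 6
review_id=31: ✓ → 164
review_id=32: ✓ → 262
review_id=33: ✓ → 70
review_id=34: ✓ → 206
review_id=35: ✓ → 270
review_id=36: ✓ → 290
review_id=37: ✓ → 114
review_id=38: ✓ → 47
review_id=39: ✓ → 135
review_id=40: ✓ → 40
review_id=41: ✓ → 81
ja_sum = 6 + 164 + 262 + 70 + 206 + 270 + 290 + 114 + 47 + 135 + 40 + 81 = 1685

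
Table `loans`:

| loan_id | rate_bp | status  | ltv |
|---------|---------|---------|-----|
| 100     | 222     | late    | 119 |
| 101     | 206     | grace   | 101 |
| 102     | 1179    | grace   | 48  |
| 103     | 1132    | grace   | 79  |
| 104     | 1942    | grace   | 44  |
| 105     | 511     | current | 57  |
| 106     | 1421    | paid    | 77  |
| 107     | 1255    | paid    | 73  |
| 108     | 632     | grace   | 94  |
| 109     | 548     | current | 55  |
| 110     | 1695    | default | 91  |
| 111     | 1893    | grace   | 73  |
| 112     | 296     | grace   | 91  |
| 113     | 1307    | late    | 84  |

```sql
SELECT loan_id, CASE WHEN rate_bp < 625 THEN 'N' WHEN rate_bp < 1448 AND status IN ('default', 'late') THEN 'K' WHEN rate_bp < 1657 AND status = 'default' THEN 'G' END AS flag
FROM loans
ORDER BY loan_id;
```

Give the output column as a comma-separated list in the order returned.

N, N, NULL, NULL, NULL, N, NULL, NULL, NULL, N, NULL, NULL, N, K

loan_id=100: rate_bp < 625 → N
loan_id=101: rate_bp < 625 → N
loan_id=102: (no match → NULL) → NULL
loan_id=103: (no match → NULL) → NULL
loan_id=104: (no match → NULL) → NULL
loan_id=105: rate_bp < 625 → N
loan_id=106: (no match → NULL) → NULL
loan_id=107: (no match → NULL) → NULL
loan_id=108: (no match → NULL) → NULL
loan_id=109: rate_bp < 625 → N
loan_id=110: (no match → NULL) → NULL
loan_id=111: (no match → NULL) → NULL
loan_id=112: rate_bp < 625 → N
loan_id=113: rate_bp < 1448 AND status IN ('default', 'late') → K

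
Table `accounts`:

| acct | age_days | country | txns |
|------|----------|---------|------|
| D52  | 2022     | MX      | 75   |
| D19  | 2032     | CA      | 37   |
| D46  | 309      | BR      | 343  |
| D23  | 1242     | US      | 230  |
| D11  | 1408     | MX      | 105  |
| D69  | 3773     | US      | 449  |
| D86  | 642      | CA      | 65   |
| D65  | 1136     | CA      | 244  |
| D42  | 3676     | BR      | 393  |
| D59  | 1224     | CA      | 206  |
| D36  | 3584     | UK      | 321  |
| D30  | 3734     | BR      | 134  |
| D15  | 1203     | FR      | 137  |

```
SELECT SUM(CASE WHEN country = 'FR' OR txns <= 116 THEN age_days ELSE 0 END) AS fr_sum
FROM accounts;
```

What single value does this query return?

acct=D52: ✓ → 2022
acct=D19: ✓ → 2032
acct=D46: ✗
acct=D23: ✗
acct=D11: ✓ → 1408
acct=D69: ✗
acct=D86: ✓ → 642
acct=D65: ✗
acct=D42: ✗
acct=D59: ✗
acct=D36: ✗
acct=D30: ✗
acct=D15: ✓ → 1203
fr_sum = 2022 + 2032 + 1408 + 642 + 1203 = 7307

7307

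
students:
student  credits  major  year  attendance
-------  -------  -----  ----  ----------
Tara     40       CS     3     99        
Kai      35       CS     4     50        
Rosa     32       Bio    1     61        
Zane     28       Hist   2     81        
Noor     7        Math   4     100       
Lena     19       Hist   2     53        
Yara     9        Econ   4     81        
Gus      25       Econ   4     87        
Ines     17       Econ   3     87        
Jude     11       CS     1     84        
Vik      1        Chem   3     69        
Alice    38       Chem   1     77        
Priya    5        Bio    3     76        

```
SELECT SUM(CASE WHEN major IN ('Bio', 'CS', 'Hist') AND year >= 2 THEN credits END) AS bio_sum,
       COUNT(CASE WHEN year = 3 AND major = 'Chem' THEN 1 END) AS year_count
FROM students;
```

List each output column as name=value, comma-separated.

[bio_sum: major IN ('Bio', 'CS', 'Hist') AND year >= 2]
student=Tara: ✓ → 40
student=Kai: ✓ → 35
student=Rosa: ✗
student=Zane: ✓ → 28
student=Noor: ✗
student=Lena: ✓ → 19
student=Yara: ✗
student=Gus: ✗
student=Ines: ✗
student=Jude: ✗
student=Vik: ✗
student=Alice: ✗
student=Priya: ✓ → 5
bio_sum = 40 + 35 + 28 + 19 + 5 = 127
—
[year_count: year = 3 AND major = 'Chem']
student=Tara: ✗
student=Kai: ✗
student=Rosa: ✗
student=Zane: ✗
student=Noor: ✗
student=Lena: ✗
student=Yara: ✗
student=Gus: ✗
student=Ines: ✗
student=Jude: ✗
student=Vik: ✓ → 1
student=Alice: ✗
student=Priya: ✗
year_count = COUNT(1) = 1

bio_sum=127, year_count=1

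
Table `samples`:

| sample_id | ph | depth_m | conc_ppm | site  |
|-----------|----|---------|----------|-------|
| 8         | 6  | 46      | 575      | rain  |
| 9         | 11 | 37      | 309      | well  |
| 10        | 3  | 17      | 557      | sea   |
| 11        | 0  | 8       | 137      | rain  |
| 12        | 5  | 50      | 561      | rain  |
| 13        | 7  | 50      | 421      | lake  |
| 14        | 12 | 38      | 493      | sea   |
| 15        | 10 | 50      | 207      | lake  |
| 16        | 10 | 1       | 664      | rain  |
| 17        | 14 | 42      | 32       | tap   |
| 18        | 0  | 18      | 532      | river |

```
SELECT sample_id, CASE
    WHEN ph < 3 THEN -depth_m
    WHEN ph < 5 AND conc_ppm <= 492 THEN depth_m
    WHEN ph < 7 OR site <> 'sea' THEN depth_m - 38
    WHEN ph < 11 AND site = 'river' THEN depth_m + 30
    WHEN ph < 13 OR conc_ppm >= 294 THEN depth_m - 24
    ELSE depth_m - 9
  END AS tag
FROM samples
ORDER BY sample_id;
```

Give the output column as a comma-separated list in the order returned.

sample_id=8: ph < 7 OR site <> 'sea' → 8
sample_id=9: ph < 7 OR site <> 'sea' → -1
sample_id=10: ph < 7 OR site <> 'sea' → -21
sample_id=11: ph < 3 → -8
sample_id=12: ph < 7 OR site <> 'sea' → 12
sample_id=13: ph < 7 OR site <> 'sea' → 12
sample_id=14: ph < 13 OR conc_ppm >= 294 → 14
sample_id=15: ph < 7 OR site <> 'sea' → 12
sample_id=16: ph < 7 OR site <> 'sea' → -37
sample_id=17: ph < 7 OR site <> 'sea' → 4
sample_id=18: ph < 3 → -18

8, -1, -21, -8, 12, 12, 14, 12, -37, 4, -18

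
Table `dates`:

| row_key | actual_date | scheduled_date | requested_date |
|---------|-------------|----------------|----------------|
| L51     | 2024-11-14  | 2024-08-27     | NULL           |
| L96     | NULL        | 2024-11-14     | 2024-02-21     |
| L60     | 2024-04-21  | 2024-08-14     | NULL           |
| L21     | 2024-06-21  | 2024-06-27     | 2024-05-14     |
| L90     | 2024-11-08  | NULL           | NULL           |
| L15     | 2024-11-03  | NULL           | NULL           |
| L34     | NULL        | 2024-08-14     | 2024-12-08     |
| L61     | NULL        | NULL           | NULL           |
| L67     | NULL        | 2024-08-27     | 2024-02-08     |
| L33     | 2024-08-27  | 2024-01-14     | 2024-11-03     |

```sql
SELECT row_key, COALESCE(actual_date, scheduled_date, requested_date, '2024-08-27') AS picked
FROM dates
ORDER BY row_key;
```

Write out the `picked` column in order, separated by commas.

row_key=L15: actual_date=2024-11-03 → 2024-11-03
row_key=L21: actual_date=2024-06-21 → 2024-06-21
row_key=L33: actual_date=2024-08-27 → 2024-08-27
row_key=L34: actual_date=NULL, scheduled_date=2024-08-14 → 2024-08-14
row_key=L51: actual_date=2024-11-14 → 2024-11-14
row_key=L60: actual_date=2024-04-21 → 2024-04-21
row_key=L61: actual_date=NULL, scheduled_date=NULL, requested_date=NULL, → literal 2024-08-27 → 2024-08-27
row_key=L67: actual_date=NULL, scheduled_date=2024-08-27 → 2024-08-27
row_key=L90: actual_date=2024-11-08 → 2024-11-08
row_key=L96: actual_date=NULL, scheduled_date=2024-11-14 → 2024-11-14

2024-11-03, 2024-06-21, 2024-08-27, 2024-08-14, 2024-11-14, 2024-04-21, 2024-08-27, 2024-08-27, 2024-11-08, 2024-11-14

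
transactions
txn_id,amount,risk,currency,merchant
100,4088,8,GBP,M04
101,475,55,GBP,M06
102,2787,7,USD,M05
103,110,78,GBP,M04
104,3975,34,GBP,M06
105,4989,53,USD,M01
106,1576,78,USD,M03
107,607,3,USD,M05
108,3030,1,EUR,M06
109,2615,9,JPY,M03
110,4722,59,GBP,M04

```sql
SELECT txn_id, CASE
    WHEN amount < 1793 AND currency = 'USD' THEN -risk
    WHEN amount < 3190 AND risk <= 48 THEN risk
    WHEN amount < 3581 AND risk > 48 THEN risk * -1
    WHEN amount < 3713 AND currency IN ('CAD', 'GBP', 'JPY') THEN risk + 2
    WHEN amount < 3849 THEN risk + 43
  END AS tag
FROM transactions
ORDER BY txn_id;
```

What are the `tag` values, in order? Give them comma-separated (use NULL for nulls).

NULL, -55, 7, -78, NULL, NULL, -78, -3, 1, 9, NULL

txn_id=100: (no match → NULL) → NULL
txn_id=101: amount < 3581 AND risk > 48 → -55
txn_id=102: amount < 3190 AND risk <= 48 → 7
txn_id=103: amount < 3581 AND risk > 48 → -78
txn_id=104: (no match → NULL) → NULL
txn_id=105: (no match → NULL) → NULL
txn_id=106: amount < 1793 AND currency = 'USD' → -78
txn_id=107: amount < 1793 AND currency = 'USD' → -3
txn_id=108: amount < 3190 AND risk <= 48 → 1
txn_id=109: amount < 3190 AND risk <= 48 → 9
txn_id=110: (no match → NULL) → NULL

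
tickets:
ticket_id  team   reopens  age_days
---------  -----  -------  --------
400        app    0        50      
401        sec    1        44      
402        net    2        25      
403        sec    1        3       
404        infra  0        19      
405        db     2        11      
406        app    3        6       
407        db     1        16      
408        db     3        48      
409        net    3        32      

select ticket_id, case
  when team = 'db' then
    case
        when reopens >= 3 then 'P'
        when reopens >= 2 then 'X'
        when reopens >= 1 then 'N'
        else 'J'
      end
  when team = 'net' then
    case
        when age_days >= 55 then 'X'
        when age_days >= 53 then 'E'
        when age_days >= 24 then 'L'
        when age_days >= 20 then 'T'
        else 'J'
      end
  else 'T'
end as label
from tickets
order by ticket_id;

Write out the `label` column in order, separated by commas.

ticket_id=400: team='app' → outer ELSE → T
ticket_id=401: team='sec' → outer ELSE → T
ticket_id=402: team='net' → inner[age_days >= 24] → L
ticket_id=403: team='sec' → outer ELSE → T
ticket_id=404: team='infra' → outer ELSE → T
ticket_id=405: team='db' → inner[reopens >= 2] → X
ticket_id=406: team='app' → outer ELSE → T
ticket_id=407: team='db' → inner[reopens >= 1] → N
ticket_id=408: team='db' → inner[reopens >= 3] → P
ticket_id=409: team='net' → inner[age_days >= 24] → L

T, T, L, T, T, X, T, N, P, L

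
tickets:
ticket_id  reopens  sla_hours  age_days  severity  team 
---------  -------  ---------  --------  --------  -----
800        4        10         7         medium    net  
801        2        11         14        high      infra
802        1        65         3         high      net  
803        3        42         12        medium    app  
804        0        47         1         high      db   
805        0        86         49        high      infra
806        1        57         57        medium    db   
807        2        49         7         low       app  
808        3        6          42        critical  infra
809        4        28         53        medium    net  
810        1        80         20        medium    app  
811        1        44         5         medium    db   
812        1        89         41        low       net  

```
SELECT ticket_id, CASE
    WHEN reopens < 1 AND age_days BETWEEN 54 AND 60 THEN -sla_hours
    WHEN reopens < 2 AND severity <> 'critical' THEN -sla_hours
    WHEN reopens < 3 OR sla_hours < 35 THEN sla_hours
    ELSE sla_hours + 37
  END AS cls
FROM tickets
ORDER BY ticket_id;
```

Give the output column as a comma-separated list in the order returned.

ticket_id=800: reopens < 3 OR sla_hours < 35 → 10
ticket_id=801: reopens < 3 OR sla_hours < 35 → 11
ticket_id=802: reopens < 2 AND severity <> 'critical' → -65
ticket_id=803: ELSE → 79
ticket_id=804: reopens < 2 AND severity <> 'critical' → -47
ticket_id=805: reopens < 2 AND severity <> 'critical' → -86
ticket_id=806: reopens < 2 AND severity <> 'critical' → -57
ticket_id=807: reopens < 3 OR sla_hours < 35 → 49
ticket_id=808: reopens < 3 OR sla_hours < 35 → 6
ticket_id=809: reopens < 3 OR sla_hours < 35 → 28
ticket_id=810: reopens < 2 AND severity <> 'critical' → -80
ticket_id=811: reopens < 2 AND severity <> 'critical' → -44
ticket_id=812: reopens < 2 AND severity <> 'critical' → -89

10, 11, -65, 79, -47, -86, -57, 49, 6, 28, -80, -44, -89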